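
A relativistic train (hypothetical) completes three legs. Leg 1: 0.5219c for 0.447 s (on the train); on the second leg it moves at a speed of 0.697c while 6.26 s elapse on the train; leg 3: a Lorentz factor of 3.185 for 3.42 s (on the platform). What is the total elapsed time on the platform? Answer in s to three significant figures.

Leg 1: γ = 1/√(1 − 0.5219²) = 1/√0.7276 = 1.172; Δt_1 = 1.172 × 0.447 = 0.5240 s.
Leg 2: γ = 1/√(1 − 0.697²) = 1/√0.5142 = 1.395; Δt_2 = 1.395 × 6.26 = 8.730 s.
Leg 3: 3.42 s is already measured on the platform.
Total: 0.5240 + 8.730 + 3.420 s.

Δt = 12.7 s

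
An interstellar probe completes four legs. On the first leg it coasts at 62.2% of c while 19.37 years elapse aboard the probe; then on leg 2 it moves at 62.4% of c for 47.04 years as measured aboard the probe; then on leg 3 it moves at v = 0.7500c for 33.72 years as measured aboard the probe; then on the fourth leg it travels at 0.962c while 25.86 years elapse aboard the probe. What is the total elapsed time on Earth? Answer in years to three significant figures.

Leg 1: β = 0.622; γ = 1/√(1 − 0.622²) = 1/√0.6131 = 1.277; Δt_1 = 1.277 × 19.37 = 24.74 years.
Leg 2: β = 0.624; γ = 1/√(1 − 0.624²) = 1/√0.6106 = 1.280; Δt_2 = 1.280 × 47.04 = 60.20 years.
Leg 3: γ = 1/√(1 − 0.7500²) = 1/√0.4375 = 1.512; Δt_3 = 1.512 × 33.72 = 50.98 years.
Leg 4: γ = 1/√(1 − 0.962²) = 1/√0.07456 = 3.662; Δt_4 = 3.662 × 25.86 = 94.71 years.
Total: 24.74 + 60.20 + 50.98 + 94.71 years.

Δt = 231 years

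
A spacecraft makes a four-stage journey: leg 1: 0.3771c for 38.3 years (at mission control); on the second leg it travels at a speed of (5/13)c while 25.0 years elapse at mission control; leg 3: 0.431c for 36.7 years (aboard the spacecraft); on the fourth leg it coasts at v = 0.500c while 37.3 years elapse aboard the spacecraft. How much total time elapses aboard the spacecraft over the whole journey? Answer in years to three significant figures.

τ = 133 years

Leg 1: γ = 1/√(1 − 0.3771²) = 1/√0.8578 = 1.080; τ_1 = 38.3/1.080 = 35.47 years.
Leg 2: γ = 1/√(1 − (5/13)²) = 13/12 ≈ 1.083; τ_2 = 25.0/1.083 = 23.08 years.
Leg 3: 36.7 years is already measured aboard the spacecraft.
Leg 4: 37.3 years is already measured aboard the spacecraft.
Total: 35.47 + 23.08 + 36.70 + 37.30 years.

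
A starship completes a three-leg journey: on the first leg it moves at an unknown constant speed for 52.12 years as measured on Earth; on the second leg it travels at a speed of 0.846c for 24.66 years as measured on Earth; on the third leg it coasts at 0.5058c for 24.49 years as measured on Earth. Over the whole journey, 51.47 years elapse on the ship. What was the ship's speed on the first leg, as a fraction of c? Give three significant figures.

Leg 1: speed unknown; τ_1 = 52.12/γ_1.
Leg 2: γ = 1/√(1 − 0.846²) = 1/√0.2843 = 1.876; τ_2 = 24.66/1.876 = 13.15 years.
Leg 3: γ = 1/√(1 − 0.5058²) = 1/√0.7442 = 1.159; τ_3 = 24.49/1.159 = 21.13 years.
Total proper time: τ_1 + 13.15 + 21.13 = 51.47, so τ_1 = 51.47 − 34.27 = 17.20 years.
γ_1 = 52.12/17.20 = 3.031; β = √(1 − 1/γ²) = √0.8912.

β = 0.944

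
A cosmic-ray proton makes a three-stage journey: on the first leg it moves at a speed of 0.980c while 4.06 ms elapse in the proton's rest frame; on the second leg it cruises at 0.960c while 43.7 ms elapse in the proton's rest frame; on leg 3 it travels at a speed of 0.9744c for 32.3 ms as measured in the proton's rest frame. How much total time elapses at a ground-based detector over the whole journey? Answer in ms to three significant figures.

Leg 1: γ = 1/√(1 − 0.980²) = 1/√0.03960 = 5.025; Δt_1 = 5.025 × 4.06 = 20.40 ms.
Leg 2: γ = 1/√(1 − 0.960²) = 25/7 ≈ 3.571; Δt_2 = 3.571 × 43.7 = 156.1 ms.
Leg 3: γ = 1/√(1 − 0.9744²) = 1/√0.05054 = 4.448; Δt_3 = 4.448 × 32.3 = 143.7 ms.
Total: 20.40 + 156.1 + 143.7 ms.

Δt = 320 ms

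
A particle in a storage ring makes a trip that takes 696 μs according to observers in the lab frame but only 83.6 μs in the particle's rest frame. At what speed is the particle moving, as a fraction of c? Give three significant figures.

β = 0.993

The proper time is measured in the particle's rest frame (both events occur at the particle's location); Δt is measured in the lab frame. γ = Δt/τ = 696/83.6 = 8.325.
β = √(1 − 1/γ²) = √(1 − 0.01443) = √0.9856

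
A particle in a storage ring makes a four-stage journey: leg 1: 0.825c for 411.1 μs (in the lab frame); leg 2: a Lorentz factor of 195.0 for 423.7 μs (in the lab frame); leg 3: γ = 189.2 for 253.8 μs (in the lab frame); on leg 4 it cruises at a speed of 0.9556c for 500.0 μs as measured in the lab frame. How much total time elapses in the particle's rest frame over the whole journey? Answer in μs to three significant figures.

τ = 383 μs

Leg 1: γ = 1/√(1 − 0.825²) = 1/√0.3194 = 1.769; τ_1 = 411.1/1.769 = 232.3 μs.
Leg 2: γ = 195.0; τ_2 = 423.7/195.0 = 2.173 μs.
Leg 3: γ = 189.2; τ_3 = 253.8/189.2 = 1.341 μs.
Leg 4: γ = 1/√(1 − 0.9556²) = 1/√0.08683 = 3.394; τ_4 = 500.0/3.394 = 147.3 μs.
Total: 232.3 + 2.173 + 1.341 + 147.3 μs.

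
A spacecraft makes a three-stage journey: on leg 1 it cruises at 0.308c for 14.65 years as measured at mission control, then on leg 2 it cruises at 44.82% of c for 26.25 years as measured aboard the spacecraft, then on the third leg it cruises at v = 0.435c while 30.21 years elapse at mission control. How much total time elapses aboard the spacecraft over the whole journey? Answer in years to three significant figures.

τ = 67.4 years

Leg 1: γ = 1/√(1 − 0.308²) = 1/√0.9051 = 1.051; τ_1 = 14.65/1.051 = 13.94 years.
Leg 2: 26.25 years is already measured aboard the spacecraft.
Leg 3: γ = 1/√(1 − 0.435²) = 1/√0.8108 = 1.111; τ_3 = 30.21/1.111 = 27.20 years.
Total: 13.94 + 26.25 + 27.20 years.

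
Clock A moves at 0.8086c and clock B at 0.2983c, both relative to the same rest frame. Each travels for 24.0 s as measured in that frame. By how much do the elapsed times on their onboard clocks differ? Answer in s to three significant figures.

|τ_A − τ_B| = 8.79 s

A: γ = 1/√(1 − 0.8086²) = 1/√0.3462 = 1.700; τ_A = 24.0/1.700 = 14.12 s.
B: γ = 1/√(1 − 0.2983²) = 1/√0.9110 = 1.048; τ_B = 24.0/1.048 = 22.91 s.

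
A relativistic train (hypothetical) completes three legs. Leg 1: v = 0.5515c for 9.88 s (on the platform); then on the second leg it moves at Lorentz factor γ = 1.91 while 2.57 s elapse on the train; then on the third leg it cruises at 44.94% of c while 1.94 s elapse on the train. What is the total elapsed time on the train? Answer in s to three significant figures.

Leg 1: γ = 1/√(1 − 0.5515²) = 1/√0.6958 = 1.199; τ_1 = 9.88/1.199 = 8.242 s.
Leg 2: 2.57 s is already measured on the train.
Leg 3: 1.94 s is already measured on the train.
Total: 8.242 + 2.570 + 1.940 s.

τ = 12.8 s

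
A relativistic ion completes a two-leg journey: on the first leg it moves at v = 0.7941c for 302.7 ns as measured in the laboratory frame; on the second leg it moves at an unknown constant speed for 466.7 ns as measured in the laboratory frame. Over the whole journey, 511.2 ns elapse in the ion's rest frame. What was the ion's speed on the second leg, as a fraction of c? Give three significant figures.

β = 0.713

Leg 1: γ = 1/√(1 − 0.7941²) = 1/√0.3694 = 1.645; τ_1 = 302.7/1.645 = 184.0 ns.
Leg 2: speed unknown; τ_2 = 466.7/γ_2.
Total proper time: 184.0 + τ_2 = 511.2, so τ_2 = 511.2 − 184.0 = 327.2 ns.
γ_2 = 466.7/327.2 = 1.426; β = √(1 − 1/γ²) = √0.5084.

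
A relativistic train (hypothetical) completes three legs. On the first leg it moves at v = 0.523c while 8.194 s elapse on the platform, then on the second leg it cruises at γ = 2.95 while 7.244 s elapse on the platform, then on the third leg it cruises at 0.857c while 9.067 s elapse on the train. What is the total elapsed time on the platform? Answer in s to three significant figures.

Leg 1: 8.194 s is already measured on the platform.
Leg 2: 7.244 s is already measured on the platform.
Leg 3: γ = 1/√(1 − 0.857²) = 1/√0.2656 = 1.941; Δt_3 = 1.941 × 9.067 = 17.60 s.
Total: 8.194 + 7.244 + 17.60 s.

Δt = 33.0 s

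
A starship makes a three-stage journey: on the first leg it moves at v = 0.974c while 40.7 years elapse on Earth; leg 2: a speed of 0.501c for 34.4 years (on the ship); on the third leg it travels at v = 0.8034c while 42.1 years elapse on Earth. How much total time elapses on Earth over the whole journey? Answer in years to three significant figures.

Leg 1: 40.7 years is already measured on Earth.
Leg 2: γ = 1/√(1 − 0.501²) = 1/√0.7490 = 1.155; Δt_2 = 1.155 × 34.4 = 39.75 years.
Leg 3: 42.1 years is already measured on Earth.
Total: 40.70 + 39.75 + 42.10 years.

Δt = 123 years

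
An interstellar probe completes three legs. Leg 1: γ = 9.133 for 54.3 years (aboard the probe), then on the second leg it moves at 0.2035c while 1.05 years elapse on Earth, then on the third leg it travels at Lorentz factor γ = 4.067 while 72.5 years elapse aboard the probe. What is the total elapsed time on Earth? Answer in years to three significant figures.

Δt = 792 years

Leg 1: γ = 9.133; Δt_1 = 9.133 × 54.3 = 495.9 years.
Leg 2: 1.05 years is already measured on Earth.
Leg 3: γ = 4.067; Δt_3 = 4.067 × 72.5 = 294.9 years.
Total: 495.9 + 1.050 + 294.9 years.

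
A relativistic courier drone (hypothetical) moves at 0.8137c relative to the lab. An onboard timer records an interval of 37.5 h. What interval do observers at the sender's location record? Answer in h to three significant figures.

γ = 1/√(1 − 0.8137²) = 1/√0.3379 = 1.720
The interval measured aboard the drone is the proper time (both events occur at the same place in that frame); the lab-frame interval is Δt = γτ = 1.720 × 37.5 h.

Δt = 64.5 h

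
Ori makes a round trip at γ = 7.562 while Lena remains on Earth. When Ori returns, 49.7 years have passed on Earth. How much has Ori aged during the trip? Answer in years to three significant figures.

γ = 7.562
Ori's clock measures proper time along the trip: τ = Δt/γ = 49.7/7.562 years.

τ = 6.57 years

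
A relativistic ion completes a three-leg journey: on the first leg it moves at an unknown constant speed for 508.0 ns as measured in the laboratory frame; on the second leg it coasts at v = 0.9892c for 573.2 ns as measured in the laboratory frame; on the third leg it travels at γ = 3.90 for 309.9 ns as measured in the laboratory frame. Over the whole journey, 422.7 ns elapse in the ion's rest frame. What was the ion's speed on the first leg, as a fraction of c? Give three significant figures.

β = 0.860

Leg 1: speed unknown; τ_1 = 508.0/γ_1.
Leg 2: γ = 1/√(1 − 0.9892²) = 1/√0.02148 = 6.823; τ_2 = 573.2/6.823 = 84.02 ns.
Leg 3: γ = 3.90; τ_3 = 309.9/3.900 = 79.46 ns.
Total proper time: τ_1 + 84.02 + 79.46 = 422.7, so τ_1 = 422.7 − 163.5 = 259.2 ns.
γ_1 = 508.0/259.2 = 1.960; β = √(1 − 1/γ²) = √0.7396.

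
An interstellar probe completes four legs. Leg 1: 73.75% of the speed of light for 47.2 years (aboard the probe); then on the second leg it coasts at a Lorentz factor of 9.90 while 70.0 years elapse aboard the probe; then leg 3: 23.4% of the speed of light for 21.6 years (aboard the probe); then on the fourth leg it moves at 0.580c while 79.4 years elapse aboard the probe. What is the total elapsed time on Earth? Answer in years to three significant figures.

Δt = 883 years

Leg 1: β = 0.7375; γ = 1/√(1 − 0.7375²) = 1/√0.4561 = 1.481; Δt_1 = 1.481 × 47.2 = 69.89 years.
Leg 2: γ = 9.90; Δt_2 = 9.900 × 70.0 = 693.0 years.
Leg 3: β = 0.234; γ = 1/√(1 − 0.234²) = 1/√0.9452 = 1.029; Δt_3 = 1.029 × 21.6 = 22.22 years.
Leg 4: γ = 1/√(1 − 0.580²) = 1/√0.6636 = 1.228; Δt_4 = 1.228 × 79.4 = 97.47 years.
Total: 69.89 + 693.0 + 22.22 + 97.47 years.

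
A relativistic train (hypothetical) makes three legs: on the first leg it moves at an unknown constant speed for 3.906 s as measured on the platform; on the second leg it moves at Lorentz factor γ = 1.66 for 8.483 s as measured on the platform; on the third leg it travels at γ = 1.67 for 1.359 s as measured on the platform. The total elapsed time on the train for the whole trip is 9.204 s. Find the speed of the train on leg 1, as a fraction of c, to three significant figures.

β = 0.543

Leg 1: speed unknown; τ_1 = 3.906/γ_1.
Leg 2: γ = 1.66; τ_2 = 8.483/1.660 = 5.110 s.
Leg 3: γ = 1.67; τ_3 = 1.359/1.670 = 0.8138 s.
Total proper time: τ_1 + 5.110 + 0.8138 = 9.204, so τ_1 = 9.204 − 5.924 = 3.280 s.
γ_1 = 3.906/3.280 = 1.191; β = √(1 − 1/γ²) = √0.2949.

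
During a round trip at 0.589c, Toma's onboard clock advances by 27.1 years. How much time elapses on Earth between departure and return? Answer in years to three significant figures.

Δt = 33.5 years

γ = 1/√(1 − 0.589²) = 1/√0.6531 = 1.237
Earth-frame duration is the dilated interval: Δt = γτ = 1.237 × 27.1 years.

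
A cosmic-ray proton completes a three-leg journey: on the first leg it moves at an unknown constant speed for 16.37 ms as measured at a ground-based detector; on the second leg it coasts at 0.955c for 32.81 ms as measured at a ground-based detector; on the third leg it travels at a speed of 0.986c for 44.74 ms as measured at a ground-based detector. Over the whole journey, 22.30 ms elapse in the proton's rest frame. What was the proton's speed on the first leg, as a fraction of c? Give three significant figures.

β = 0.950

Leg 1: speed unknown; τ_1 = 16.37/γ_1.
Leg 2: γ = 1/√(1 − 0.955²) = 1/√0.08798 = 3.371; τ_2 = 32.81/3.371 = 9.732 ms.
Leg 3: γ = 1/√(1 − 0.986²) = 1/√0.02780 = 5.997; τ_3 = 44.74/5.997 = 7.460 ms.
Total proper time: τ_1 + 9.732 + 7.460 = 22.30, so τ_1 = 22.30 − 17.19 = 5.108 ms.
γ_1 = 16.37/5.108 = 3.205; β = √(1 − 1/γ²) = √0.9026.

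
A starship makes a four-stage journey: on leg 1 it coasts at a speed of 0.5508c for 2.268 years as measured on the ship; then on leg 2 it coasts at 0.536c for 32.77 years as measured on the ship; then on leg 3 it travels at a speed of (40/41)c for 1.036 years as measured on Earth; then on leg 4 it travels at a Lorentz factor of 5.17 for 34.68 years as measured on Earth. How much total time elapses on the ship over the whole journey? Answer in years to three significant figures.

τ = 42.0 years

Leg 1: 2.268 years is already measured on the ship.
Leg 2: 32.77 years is already measured on the ship.
Leg 3: γ = 1/√(1 − (40/41)²) = 41/9 ≈ 4.556; τ_3 = 1.036/4.556 = 0.2274 years.
Leg 4: γ = 5.17; τ_4 = 34.68/5.170 = 6.708 years.
Total: 2.268 + 32.77 + 0.2274 + 6.708 years.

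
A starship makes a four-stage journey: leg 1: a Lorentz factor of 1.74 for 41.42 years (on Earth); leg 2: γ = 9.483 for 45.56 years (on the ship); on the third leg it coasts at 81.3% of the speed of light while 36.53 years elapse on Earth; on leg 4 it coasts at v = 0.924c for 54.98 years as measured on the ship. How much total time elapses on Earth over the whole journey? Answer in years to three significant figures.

Leg 1: 41.42 years is already measured on Earth.
Leg 2: γ = 9.483; Δt_2 = 9.483 × 45.56 = 432.0 years.
Leg 3: 36.53 years is already measured on Earth.
Leg 4: γ = 1/√(1 − 0.924²) = 1/√0.1462 = 2.615; Δt_4 = 2.615 × 54.98 = 143.8 years.
Total: 41.42 + 432.0 + 36.53 + 143.8 years.

Δt = 654 years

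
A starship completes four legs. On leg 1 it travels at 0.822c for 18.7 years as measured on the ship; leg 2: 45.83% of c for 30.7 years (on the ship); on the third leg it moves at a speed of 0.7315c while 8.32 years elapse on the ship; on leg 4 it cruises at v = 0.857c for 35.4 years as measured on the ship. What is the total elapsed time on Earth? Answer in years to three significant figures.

Δt = 148 years

Leg 1: γ = 1/√(1 − 0.822²) = 1/√0.3243 = 1.756; Δt_1 = 1.756 × 18.7 = 32.84 years.
Leg 2: β = 0.4583; γ = 1/√(1 − 0.4583²) = 1/√0.7900 = 1.125; Δt_2 = 1.125 × 30.7 = 34.54 years.
Leg 3: γ = 1/√(1 − 0.7315²) = 1/√0.4649 = 1.467; Δt_3 = 1.467 × 8.32 = 12.20 years.
Leg 4: γ = 1/√(1 − 0.857²) = 1/√0.2656 = 1.941; Δt_4 = 1.941 × 35.4 = 68.70 years.
Total: 32.84 + 34.54 + 12.20 + 68.70 years.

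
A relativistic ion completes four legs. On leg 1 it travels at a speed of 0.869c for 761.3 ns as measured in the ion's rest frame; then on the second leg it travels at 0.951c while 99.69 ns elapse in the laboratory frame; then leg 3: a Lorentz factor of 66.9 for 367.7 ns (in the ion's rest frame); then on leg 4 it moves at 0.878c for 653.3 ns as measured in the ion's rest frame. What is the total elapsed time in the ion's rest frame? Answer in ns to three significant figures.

τ = 1810 ns

Leg 1: 761.3 ns is already measured in the ion's rest frame.
Leg 2: γ = 1/√(1 − 0.951²) = 1/√0.09560 = 3.234; τ_2 = 99.69/3.234 = 30.82 ns.
Leg 3: 367.7 ns is already measured in the ion's rest frame.
Leg 4: 653.3 ns is already measured in the ion's rest frame.
Total: 761.3 + 30.82 + 367.7 + 653.3 ns.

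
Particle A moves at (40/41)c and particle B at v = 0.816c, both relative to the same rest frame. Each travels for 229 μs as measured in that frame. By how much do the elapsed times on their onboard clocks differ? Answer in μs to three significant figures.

A: γ = 1/√(1 − (40/41)²) = 41/9 ≈ 4.556; τ_A = 229/4.556 = 50.27 μs.
B: γ = 1/√(1 − 0.816²) = 1/√0.3341 = 1.730; τ_B = 229/1.730 = 132.4 μs.

|τ_A − τ_B| = 82.1 μs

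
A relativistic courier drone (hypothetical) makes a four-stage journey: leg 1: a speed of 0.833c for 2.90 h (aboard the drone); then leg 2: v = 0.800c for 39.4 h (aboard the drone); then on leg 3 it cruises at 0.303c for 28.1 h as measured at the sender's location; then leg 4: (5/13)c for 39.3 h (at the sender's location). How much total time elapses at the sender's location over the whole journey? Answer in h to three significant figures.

Leg 1: γ = 1/√(1 − 0.833²) = 1/√0.3061 = 1.807; Δt_1 = 1.807 × 2.90 = 5.242 h.
Leg 2: γ = 1/√(1 − 0.800²) = 1/√0.3600 = 1.667; Δt_2 = 1.667 × 39.4 = 65.67 h.
Leg 3: 28.1 h is already measured at the sender's location.
Leg 4: 39.3 h is already measured at the sender's location.
Total: 5.242 + 65.67 + 28.10 + 39.30 h.

Δt = 138 h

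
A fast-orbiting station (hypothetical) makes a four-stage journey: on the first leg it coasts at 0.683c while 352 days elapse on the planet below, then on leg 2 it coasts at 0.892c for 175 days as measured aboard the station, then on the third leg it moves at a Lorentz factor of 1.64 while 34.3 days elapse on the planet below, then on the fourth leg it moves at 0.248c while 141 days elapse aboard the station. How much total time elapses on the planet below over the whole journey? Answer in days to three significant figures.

Leg 1: 352 days is already measured on the planet below.
Leg 2: γ = 1/√(1 − 0.892²) = 1/√0.2043 = 2.212; Δt_2 = 2.212 × 175 = 387.1 days.
Leg 3: 34.3 days is already measured on the planet below.
Leg 4: γ = 1/√(1 − 0.248²) = 1/√0.9385 = 1.032; Δt_4 = 1.032 × 141 = 145.5 days.
Total: 352.0 + 387.1 + 34.30 + 145.5 days.

Δt = 919 days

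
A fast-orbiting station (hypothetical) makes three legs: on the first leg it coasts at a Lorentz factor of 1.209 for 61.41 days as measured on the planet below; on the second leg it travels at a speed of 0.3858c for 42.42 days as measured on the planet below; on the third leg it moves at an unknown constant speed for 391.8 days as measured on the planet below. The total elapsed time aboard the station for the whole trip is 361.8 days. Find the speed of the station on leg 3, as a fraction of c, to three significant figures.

β = 0.720

Leg 1: γ = 1.209; τ_1 = 61.41/1.209 = 50.79 days.
Leg 2: γ = 1/√(1 − 0.3858²) = 1/√0.8512 = 1.084; τ_2 = 42.42/1.084 = 39.14 days.
Leg 3: speed unknown; τ_3 = 391.8/γ_3.
Total proper time: 50.79 + 39.14 + τ_3 = 361.8, so τ_3 = 361.8 − 89.93 = 271.9 days.
γ_3 = 391.8/271.9 = 1.441; β = √(1 − 1/γ²) = √0.5185.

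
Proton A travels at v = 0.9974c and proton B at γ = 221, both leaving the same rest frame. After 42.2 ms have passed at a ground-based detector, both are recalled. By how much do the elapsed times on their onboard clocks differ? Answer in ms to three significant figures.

A: γ = 1/√(1 − 0.9974²) = 1/√0.005193 = 13.88; τ_A = 42.2/13.88 = 3.041 ms.
B: γ = 221; τ_B = 42.2/221.0 = 0.1910 ms.

|τ_A − τ_B| = 2.85 ms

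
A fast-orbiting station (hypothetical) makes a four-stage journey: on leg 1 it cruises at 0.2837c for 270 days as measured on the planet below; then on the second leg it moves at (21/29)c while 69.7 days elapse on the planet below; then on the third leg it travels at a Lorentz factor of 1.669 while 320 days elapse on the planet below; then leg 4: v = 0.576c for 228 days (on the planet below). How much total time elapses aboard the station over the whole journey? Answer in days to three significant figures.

τ = 685 days

Leg 1: γ = 1/√(1 − 0.2837²) = 1/√0.9195 = 1.043; τ_1 = 270/1.043 = 258.9 days.
Leg 2: γ = 1/√(1 − (21/29)²) = 29/20 = 1.450; τ_2 = 69.7/1.450 = 48.07 days.
Leg 3: γ = 1.669; τ_3 = 320/1.669 = 191.7 days.
Leg 4: γ = 1/√(1 − 0.576²) = 1/√0.6682 = 1.223; τ_4 = 228/1.223 = 186.4 days.
Total: 258.9 + 48.07 + 191.7 + 186.4 days.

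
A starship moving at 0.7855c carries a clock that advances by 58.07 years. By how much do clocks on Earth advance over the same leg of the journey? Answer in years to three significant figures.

γ = 1/√(1 − 0.7855²) = 1/√0.3830 = 1.616
The interval measured on the ship is the proper time (both events occur at the same place in that frame); the lab-frame interval is Δt = γτ = 1.616 × 58.07 years.

Δt = 93.8 years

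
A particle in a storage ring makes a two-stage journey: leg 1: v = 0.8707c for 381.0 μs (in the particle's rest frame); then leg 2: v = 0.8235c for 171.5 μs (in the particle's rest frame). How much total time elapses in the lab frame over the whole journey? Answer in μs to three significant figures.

Δt = 1080 μs

Leg 1: γ = 1/√(1 − 0.8707²) = 1/√0.2419 = 2.033; Δt_1 = 2.033 × 381.0 = 774.7 μs.
Leg 2: γ = 1/√(1 − 0.8235²) = 1/√0.3218 = 1.763; Δt_2 = 1.763 × 171.5 = 302.3 μs.
Total: 774.7 + 302.3 μs.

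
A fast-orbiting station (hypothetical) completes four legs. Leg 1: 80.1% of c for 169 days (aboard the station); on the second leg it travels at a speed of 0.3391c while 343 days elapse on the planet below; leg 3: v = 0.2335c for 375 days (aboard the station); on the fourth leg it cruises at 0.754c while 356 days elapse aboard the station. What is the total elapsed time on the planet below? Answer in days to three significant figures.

Leg 1: β = 0.801; γ = 1/√(1 − 0.801²) = 1/√0.3584 = 1.670; Δt_1 = 1.670 × 169 = 282.3 days.
Leg 2: 343 days is already measured on the planet below.
Leg 3: γ = 1/√(1 − 0.2335²) = 1/√0.9455 = 1.028; Δt_3 = 1.028 × 375 = 385.7 days.
Leg 4: γ = 1/√(1 − 0.754²) = 1/√0.4315 = 1.522; Δt_4 = 1.522 × 356 = 542.0 days.
Total: 282.3 + 343.0 + 385.7 + 542.0 days.

Δt = 1550 days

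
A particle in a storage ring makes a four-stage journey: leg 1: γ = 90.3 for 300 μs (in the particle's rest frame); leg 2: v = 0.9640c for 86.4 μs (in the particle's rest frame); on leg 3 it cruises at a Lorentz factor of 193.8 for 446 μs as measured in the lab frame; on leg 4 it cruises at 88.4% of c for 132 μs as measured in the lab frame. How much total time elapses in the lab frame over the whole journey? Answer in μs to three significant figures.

Leg 1: γ = 90.3; Δt_1 = 90.30 × 300 = 2.709×10⁴ μs.
Leg 2: γ = 1/√(1 − 0.9640²) = 1/√0.07070 = 3.761; Δt_2 = 3.761 × 86.4 = 324.9 μs.
Leg 3: 446 μs is already measured in the lab frame.
Leg 4: 132 μs is already measured in the lab frame.
Total: 2.709×10⁴ + 324.9 + 446.0 + 132.0 μs.

Δt = 2.80×10⁴ μs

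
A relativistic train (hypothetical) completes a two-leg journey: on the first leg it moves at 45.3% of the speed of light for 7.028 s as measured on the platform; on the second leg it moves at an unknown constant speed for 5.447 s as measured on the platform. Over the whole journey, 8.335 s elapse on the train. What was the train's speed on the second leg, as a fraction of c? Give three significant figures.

β = 0.925

Leg 1: β = 0.453; γ = 1/√(1 − 0.453²) = 1/√0.7948 = 1.122; τ_1 = 7.028/1.122 = 6.266 s.
Leg 2: speed unknown; τ_2 = 5.447/γ_2.
Total proper time: 6.266 + τ_2 = 8.335, so τ_2 = 8.335 − 6.266 = 2.069 s.
γ_2 = 5.447/2.069 = 2.632; β = √(1 − 1/γ²) = √0.8557.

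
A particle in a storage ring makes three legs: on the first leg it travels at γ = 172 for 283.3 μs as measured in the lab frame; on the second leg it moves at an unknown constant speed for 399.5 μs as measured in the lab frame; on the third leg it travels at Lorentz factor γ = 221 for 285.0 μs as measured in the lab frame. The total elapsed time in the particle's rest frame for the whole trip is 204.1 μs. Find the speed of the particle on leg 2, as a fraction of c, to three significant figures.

Leg 1: γ = 172; τ_1 = 283.3/172.0 = 1.647 μs.
Leg 2: speed unknown; τ_2 = 399.5/γ_2.
Leg 3: γ = 221; τ_3 = 285.0/221.0 = 1.290 μs.
Total proper time: 1.647 + τ_2 + 1.290 = 204.1, so τ_2 = 204.1 − 2.937 = 201.2 μs.
γ_2 = 399.5/201.2 = 1.986; β = √(1 − 1/γ²) = √0.7464.

β = 0.864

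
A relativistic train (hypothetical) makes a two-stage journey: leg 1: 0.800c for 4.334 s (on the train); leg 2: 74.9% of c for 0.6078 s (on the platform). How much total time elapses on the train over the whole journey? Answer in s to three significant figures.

τ = 4.74 s

Leg 1: 4.334 s is already measured on the train.
Leg 2: β = 0.749; γ = 1/√(1 − 0.749²) = 1/√0.4390 = 1.509; τ_2 = 0.6078/1.509 = 0.4027 s.
Total: 4.334 + 0.4027 s.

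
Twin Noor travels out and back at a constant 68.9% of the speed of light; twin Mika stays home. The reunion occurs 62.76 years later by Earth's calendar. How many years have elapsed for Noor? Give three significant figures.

τ = 45.5 years

β = 0.689; γ = 1/√(1 − 0.689²) = 1/√0.5253 = 1.380
Noor's clock measures proper time along the trip: τ = Δt/γ = 62.76/1.380 years.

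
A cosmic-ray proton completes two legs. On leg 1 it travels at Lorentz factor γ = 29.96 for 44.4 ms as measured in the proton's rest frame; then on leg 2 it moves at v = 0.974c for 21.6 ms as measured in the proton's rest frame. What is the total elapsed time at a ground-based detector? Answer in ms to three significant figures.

Leg 1: γ = 29.96; Δt_1 = 29.96 × 44.4 = 1330 ms.
Leg 2: γ = 1/√(1 − 0.974²) = 1/√0.05132 = 4.414; Δt_2 = 4.414 × 21.6 = 95.34 ms.
Total: 1330 + 95.34 ms.

Δt = 1430 ms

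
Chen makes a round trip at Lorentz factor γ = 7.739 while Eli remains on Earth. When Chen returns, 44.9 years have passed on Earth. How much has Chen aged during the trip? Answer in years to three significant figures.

τ = 5.80 years

γ = 7.739
Chen's clock measures proper time along the trip: τ = Δt/γ = 44.9/7.739 years.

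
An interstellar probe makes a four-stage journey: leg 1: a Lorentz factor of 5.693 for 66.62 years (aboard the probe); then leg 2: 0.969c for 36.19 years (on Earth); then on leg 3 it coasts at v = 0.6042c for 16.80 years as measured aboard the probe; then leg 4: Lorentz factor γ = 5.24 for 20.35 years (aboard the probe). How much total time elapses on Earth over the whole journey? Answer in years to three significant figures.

Leg 1: γ = 5.693; Δt_1 = 5.693 × 66.62 = 379.3 years.
Leg 2: 36.19 years is already measured on Earth.
Leg 3: γ = 1/√(1 − 0.6042²) = 1/√0.6349 = 1.255; Δt_3 = 1.255 × 16.80 = 21.08 years.
Leg 4: γ = 5.24; Δt_4 = 5.240 × 20.35 = 106.6 years.
Total: 379.3 + 36.19 + 21.08 + 106.6 years.

Δt = 543 years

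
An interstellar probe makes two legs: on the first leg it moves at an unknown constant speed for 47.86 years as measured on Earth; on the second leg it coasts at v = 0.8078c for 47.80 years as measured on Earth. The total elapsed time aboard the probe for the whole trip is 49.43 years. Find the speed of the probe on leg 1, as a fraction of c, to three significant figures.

Leg 1: speed unknown; τ_1 = 47.86/γ_1.
Leg 2: γ = 1/√(1 − 0.8078²) = 1/√0.3475 = 1.696; τ_2 = 47.80/1.696 = 28.18 years.
Total proper time: τ_1 + 28.18 = 49.43, so τ_1 = 49.43 − 28.18 = 21.25 years.
γ_1 = 47.86/21.25 = 2.252; β = √(1 − 1/γ²) = √0.8028.

β = 0.896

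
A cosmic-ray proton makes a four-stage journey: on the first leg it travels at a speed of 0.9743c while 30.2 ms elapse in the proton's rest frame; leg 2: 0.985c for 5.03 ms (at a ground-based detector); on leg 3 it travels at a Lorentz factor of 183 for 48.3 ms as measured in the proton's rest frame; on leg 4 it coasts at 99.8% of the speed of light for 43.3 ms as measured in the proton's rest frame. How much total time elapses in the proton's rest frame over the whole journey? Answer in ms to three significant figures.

Leg 1: 30.2 ms is already measured in the proton's rest frame.
Leg 2: γ = 1/√(1 − 0.985²) = 1/√0.02977 = 5.795; τ_2 = 5.03/5.795 = 0.8679 ms.
Leg 3: 48.3 ms is already measured in the proton's rest frame.
Leg 4: 43.3 ms is already measured in the proton's rest frame.
Total: 30.20 + 0.8679 + 48.30 + 43.30 ms.

τ = 123 ms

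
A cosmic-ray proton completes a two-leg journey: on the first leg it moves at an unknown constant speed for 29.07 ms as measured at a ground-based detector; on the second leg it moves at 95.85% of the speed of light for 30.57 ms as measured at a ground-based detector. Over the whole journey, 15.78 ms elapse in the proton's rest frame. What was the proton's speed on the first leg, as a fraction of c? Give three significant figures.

β = 0.970

Leg 1: speed unknown; τ_1 = 29.07/γ_1.
Leg 2: β = 0.9585; γ = 1/√(1 − 0.9585²) = 1/√0.08128 = 3.508; τ_2 = 30.57/3.508 = 8.715 ms.
Total proper time: τ_1 + 8.715 = 15.78, so τ_1 = 15.78 − 8.715 = 7.065 ms.
γ_1 = 29.07/7.065 = 4.115; β = √(1 − 1/γ²) = √0.9409.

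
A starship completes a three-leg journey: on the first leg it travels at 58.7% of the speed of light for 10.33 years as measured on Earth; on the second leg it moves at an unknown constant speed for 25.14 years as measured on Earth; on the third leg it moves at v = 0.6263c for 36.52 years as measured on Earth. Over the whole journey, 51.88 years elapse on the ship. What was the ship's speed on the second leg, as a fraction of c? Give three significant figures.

Leg 1: β = 0.587; γ = 1/√(1 − 0.587²) = 1/√0.6554 = 1.235; τ_1 = 10.33/1.235 = 8.363 years.
Leg 2: speed unknown; τ_2 = 25.14/γ_2.
Leg 3: γ = 1/√(1 − 0.6263²) = 1/√0.6077 = 1.283; τ_3 = 36.52/1.283 = 28.47 years.
Total proper time: 8.363 + τ_2 + 28.47 = 51.88, so τ_2 = 51.88 − 36.83 = 15.05 years.
γ_2 = 25.14/15.05 = 1.671; β = √(1 − 1/γ²) = √0.6418.

β = 0.801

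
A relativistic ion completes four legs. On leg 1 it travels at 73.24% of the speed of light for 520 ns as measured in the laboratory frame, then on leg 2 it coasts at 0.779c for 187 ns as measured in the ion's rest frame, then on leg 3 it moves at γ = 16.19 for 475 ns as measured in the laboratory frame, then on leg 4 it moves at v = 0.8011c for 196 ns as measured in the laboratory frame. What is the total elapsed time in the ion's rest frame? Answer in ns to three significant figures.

τ = 688 ns

Leg 1: β = 0.7324; γ = 1/√(1 − 0.7324²) = 1/√0.4636 = 1.469; τ_1 = 520/1.469 = 354.1 ns.
Leg 2: 187 ns is already measured in the ion's rest frame.
Leg 3: γ = 16.19; τ_3 = 475/16.19 = 29.34 ns.
Leg 4: γ = 1/√(1 − 0.8011²) = 1/√0.3582 = 1.671; τ_4 = 196/1.671 = 117.3 ns.
Total: 354.1 + 187.0 + 29.34 + 117.3 ns.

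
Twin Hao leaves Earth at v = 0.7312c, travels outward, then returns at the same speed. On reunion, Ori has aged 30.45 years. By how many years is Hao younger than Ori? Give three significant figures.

γ = 1/√(1 − 0.7312²) = 1/√0.4653 = 1.466
Hao's elapsed proper time: τ = 30.45/1.466 = 20.77 years.
Age gap = Δt − τ = 30.45 − 20.77 years.

Δt − τ = 9.68 years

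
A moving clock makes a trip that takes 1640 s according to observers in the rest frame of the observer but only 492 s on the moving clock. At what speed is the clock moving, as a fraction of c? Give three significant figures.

β = 0.954

The proper time is measured on the moving clock (both events occur at the clock's location); Δt is measured in the rest frame of the observer. γ = Δt/τ = 1640/492 = 3.333.
β = √(1 − 1/γ²) = √(1 − 0.09000) = √0.9100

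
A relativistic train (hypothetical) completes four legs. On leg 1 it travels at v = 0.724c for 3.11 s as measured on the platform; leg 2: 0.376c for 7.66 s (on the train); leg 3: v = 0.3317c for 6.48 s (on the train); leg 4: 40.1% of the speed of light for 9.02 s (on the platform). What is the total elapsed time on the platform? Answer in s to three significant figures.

Δt = 27.3 s

Leg 1: 3.11 s is already measured on the platform.
Leg 2: γ = 1/√(1 − 0.376²) = 1/√0.8586 = 1.079; Δt_2 = 1.079 × 7.66 = 8.267 s.
Leg 3: γ = 1/√(1 − 0.3317²) = 1/√0.8900 = 1.060; Δt_3 = 1.060 × 6.48 = 6.869 s.
Leg 4: 9.02 s is already measured on the platform.
Total: 3.110 + 8.267 + 6.869 + 9.020 s.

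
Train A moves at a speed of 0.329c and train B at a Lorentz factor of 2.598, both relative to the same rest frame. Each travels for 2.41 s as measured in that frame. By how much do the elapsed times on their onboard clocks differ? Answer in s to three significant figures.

|τ_A − τ_B| = 1.35 s

A: γ = 1/√(1 − 0.329²) = 1/√0.8918 = 1.059; τ_A = 2.41/1.059 = 2.276 s.
B: γ = 2.598; τ_B = 2.41/2.598 = 0.9276 s.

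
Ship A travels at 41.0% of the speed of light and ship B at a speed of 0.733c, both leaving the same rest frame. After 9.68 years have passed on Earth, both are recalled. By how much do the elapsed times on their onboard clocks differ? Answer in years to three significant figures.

|τ_A − τ_B| = 2.24 years

A: β = 0.410; γ = 1/√(1 − 0.410²) = 1/√0.8319 = 1.096; τ_A = 9.68/1.096 = 8.829 years.
B: γ = 1/√(1 − 0.733²) = 1/√0.4627 = 1.470; τ_B = 9.68/1.470 = 6.585 years.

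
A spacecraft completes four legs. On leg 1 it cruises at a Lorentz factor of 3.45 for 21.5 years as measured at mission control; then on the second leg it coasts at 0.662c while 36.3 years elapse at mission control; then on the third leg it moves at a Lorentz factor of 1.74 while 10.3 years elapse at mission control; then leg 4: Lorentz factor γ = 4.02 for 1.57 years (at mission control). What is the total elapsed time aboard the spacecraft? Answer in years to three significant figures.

Leg 1: γ = 3.45; τ_1 = 21.5/3.450 = 6.232 years.
Leg 2: γ = 1/√(1 − 0.662²) = 1/√0.5618 = 1.334; τ_2 = 36.3/1.334 = 27.21 years.
Leg 3: γ = 1.74; τ_3 = 10.3/1.740 = 5.920 years.
Leg 4: γ = 4.02; τ_4 = 1.57/4.020 = 0.3905 years.
Total: 6.232 + 27.21 + 5.920 + 0.3905 years.

τ = 39.7 years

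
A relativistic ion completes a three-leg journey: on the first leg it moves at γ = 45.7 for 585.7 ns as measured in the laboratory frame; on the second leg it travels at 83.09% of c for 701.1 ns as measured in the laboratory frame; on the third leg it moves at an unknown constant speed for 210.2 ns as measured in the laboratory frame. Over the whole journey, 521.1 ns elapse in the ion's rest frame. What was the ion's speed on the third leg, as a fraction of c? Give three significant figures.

β = 0.827

Leg 1: γ = 45.7; τ_1 = 585.7/45.70 = 12.82 ns.
Leg 2: β = 0.8309; γ = 1/√(1 − 0.8309²) = 1/√0.3096 = 1.797; τ_2 = 701.1/1.797 = 390.1 ns.
Leg 3: speed unknown; τ_3 = 210.2/γ_3.
Total proper time: 12.82 + 390.1 + τ_3 = 521.1, so τ_3 = 521.1 − 402.9 = 118.2 ns.
γ_3 = 210.2/118.2 = 1.779; β = √(1 − 1/γ²) = √0.6839.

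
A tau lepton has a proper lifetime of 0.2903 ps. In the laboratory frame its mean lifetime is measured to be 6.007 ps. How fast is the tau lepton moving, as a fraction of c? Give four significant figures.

γ = Δt/τ₀ = 6.007/0.2903 = 20.69
β = √(1 − 1/γ²) = √(1 − 0.002335) = √0.9977

v = 0.9988c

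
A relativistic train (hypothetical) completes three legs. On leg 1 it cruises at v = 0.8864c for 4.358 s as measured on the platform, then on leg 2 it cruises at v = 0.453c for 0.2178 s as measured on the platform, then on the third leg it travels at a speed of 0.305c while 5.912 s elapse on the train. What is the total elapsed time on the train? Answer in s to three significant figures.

τ = 8.12 s

Leg 1: γ = 1/√(1 − 0.8864²) = 1/√0.2143 = 2.160; τ_1 = 4.358/2.160 = 2.017 s.
Leg 2: γ = 1/√(1 − 0.453²) = 1/√0.7948 = 1.122; τ_2 = 0.2178/1.122 = 0.1942 s.
Leg 3: 5.912 s is already measured on the train.
Total: 2.017 + 0.1942 + 5.912 s.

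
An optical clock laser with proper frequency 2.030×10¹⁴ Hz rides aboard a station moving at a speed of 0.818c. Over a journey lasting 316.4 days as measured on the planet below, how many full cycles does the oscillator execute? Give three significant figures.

γ = 1/√(1 − 0.818²) = 1/√0.3309 = 1.738
The oscillator's own cycle count is N = f × τ where τ is the proper time aboard the station. τ = Δt/γ = 316.4/1.738 = 182.0 days = 1.572×10⁷ s.
N = 2.030×10¹⁴ × 1.572×10⁷ = 3.192×10²¹.

N = 3.19×10²¹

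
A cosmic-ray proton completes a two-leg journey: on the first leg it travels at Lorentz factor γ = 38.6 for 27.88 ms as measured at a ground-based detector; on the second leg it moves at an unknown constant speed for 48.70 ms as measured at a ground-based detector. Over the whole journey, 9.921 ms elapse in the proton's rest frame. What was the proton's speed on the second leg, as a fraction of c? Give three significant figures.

β = 0.982

Leg 1: γ = 38.6; τ_1 = 27.88/38.60 = 0.7223 ms.
Leg 2: speed unknown; τ_2 = 48.70/γ_2.
Total proper time: 0.7223 + τ_2 = 9.921, so τ_2 = 9.921 − 0.7223 = 9.199 ms.
γ_2 = 48.70/9.199 = 5.294; β = √(1 − 1/γ²) = √0.9643.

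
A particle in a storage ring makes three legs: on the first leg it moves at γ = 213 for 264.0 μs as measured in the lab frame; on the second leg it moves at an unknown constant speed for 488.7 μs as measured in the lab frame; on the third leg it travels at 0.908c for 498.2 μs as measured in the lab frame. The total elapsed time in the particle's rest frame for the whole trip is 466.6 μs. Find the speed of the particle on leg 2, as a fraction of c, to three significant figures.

β = 0.851

Leg 1: γ = 213; τ_1 = 264.0/213.0 = 1.239 μs.
Leg 2: speed unknown; τ_2 = 488.7/γ_2.
Leg 3: γ = 1/√(1 − 0.908²) = 1/√0.1755 = 2.387; τ_3 = 498.2/2.387 = 208.7 μs.
Total proper time: 1.239 + τ_2 + 208.7 = 466.6, so τ_2 = 466.6 − 210.0 = 256.6 μs.
γ_2 = 488.7/256.6 = 1.904; β = √(1 − 1/γ²) = √0.7242.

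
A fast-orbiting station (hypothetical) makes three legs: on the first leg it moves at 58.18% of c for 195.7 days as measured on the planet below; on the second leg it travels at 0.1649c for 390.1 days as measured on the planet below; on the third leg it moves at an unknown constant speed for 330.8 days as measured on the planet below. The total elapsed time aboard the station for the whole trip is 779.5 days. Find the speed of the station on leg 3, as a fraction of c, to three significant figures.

Leg 1: β = 0.5818; γ = 1/√(1 − 0.5818²) = 1/√0.6615 = 1.230; τ_1 = 195.7/1.230 = 159.2 days.
Leg 2: γ = 1/√(1 − 0.1649²) = 1/√0.9728 = 1.014; τ_2 = 390.1/1.014 = 384.8 days.
Leg 3: speed unknown; τ_3 = 330.8/γ_3.
Total proper time: 159.2 + 384.8 + τ_3 = 779.5, so τ_3 = 779.5 − 543.9 = 235.6 days.
γ_3 = 330.8/235.6 = 1.404; β = √(1 − 1/γ²) = √0.4929.

β = 0.702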